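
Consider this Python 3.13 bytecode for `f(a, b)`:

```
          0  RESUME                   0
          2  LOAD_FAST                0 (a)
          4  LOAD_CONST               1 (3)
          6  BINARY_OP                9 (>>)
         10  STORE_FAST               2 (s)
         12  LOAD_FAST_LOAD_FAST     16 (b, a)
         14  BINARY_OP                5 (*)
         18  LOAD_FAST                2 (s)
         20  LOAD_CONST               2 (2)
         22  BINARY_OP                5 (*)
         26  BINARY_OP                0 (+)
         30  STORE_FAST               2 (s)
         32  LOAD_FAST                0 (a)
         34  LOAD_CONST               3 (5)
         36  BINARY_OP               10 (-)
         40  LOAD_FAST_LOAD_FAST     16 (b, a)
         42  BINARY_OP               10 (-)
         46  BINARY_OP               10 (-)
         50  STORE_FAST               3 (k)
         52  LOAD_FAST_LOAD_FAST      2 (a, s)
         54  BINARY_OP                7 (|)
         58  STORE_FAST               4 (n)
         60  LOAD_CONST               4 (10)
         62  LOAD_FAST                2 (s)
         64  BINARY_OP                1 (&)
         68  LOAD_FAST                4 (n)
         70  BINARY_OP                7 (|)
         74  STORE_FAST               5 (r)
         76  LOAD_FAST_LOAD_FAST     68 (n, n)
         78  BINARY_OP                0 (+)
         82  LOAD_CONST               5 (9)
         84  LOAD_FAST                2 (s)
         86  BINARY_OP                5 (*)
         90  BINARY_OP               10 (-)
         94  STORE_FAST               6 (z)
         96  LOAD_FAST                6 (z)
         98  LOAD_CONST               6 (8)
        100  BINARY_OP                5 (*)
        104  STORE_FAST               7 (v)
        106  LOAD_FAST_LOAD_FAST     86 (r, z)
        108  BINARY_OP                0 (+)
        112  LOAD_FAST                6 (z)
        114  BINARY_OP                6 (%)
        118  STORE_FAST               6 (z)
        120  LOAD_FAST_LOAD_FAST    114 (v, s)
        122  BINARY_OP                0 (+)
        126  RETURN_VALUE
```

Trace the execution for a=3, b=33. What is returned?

-5445

LOAD_FAST a → push 3. Stack: [3]
LOAD_CONST → push 3. Stack: [3, 3]
BINARY_OP >> → 3 >> 3 = 0. Stack: [0]
STORE_FAST s → s=0. Stack: []
LOAD_FAST_LOAD_FAST b,a → push 33,3. Stack: [33, 3]
BINARY_OP * → 33 * 3 = 99. Stack: [99]
LOAD_FAST s → push 0. Stack: [99, 0]
LOAD_CONST → push 2. Stack: [99, 0, 2]
BINARY_OP * → 0 * 2 = 0. Stack: [99, 0]
BINARY_OP + → 99 + 0 = 99. Stack: [99]
STORE_FAST s → s=99. Stack: []
LOAD_FAST a → push 3. Stack: [3]
LOAD_CONST → push 5. Stack: [3, 5]
BINARY_OP - → 3 - 5 = -2. Stack: [-2]
LOAD_FAST_LOAD_FAST b,a → push 33,3. Stack: [-2, 33, 3]
BINARY_OP - → 33 - 3 = 30. Stack: [-2, 30]
BINARY_OP - → -2 - 30 = -32. Stack: [-32]
STORE_FAST k → k=-32. Stack: []
LOAD_FAST_LOAD_FAST a,s → push 3,99. Stack: [3, 99]
BINARY_OP | → 3 | 99 = 99. Stack: [99]
STORE_FAST n → n=99. Stack: []
LOAD_CONST → push 10. Stack: [10]
LOAD_FAST s → push 99. Stack: [10, 99]
BINARY_OP & → 10 & 99 = 2. Stack: [2]
LOAD_FAST n → push 99. Stack: [2, 99]
BINARY_OP | → 2 | 99 = 99. Stack: [99]
STORE_FAST r → r=99. Stack: []
LOAD_FAST_LOAD_FAST n,n → push 99,99. Stack: [99, 99]
BINARY_OP + → 99 + 99 = 198. Stack: [198]
LOAD_CONST → push 9. Stack: [198, 9]
LOAD_FAST s → push 99. Stack: [198, 9, 99]
BINARY_OP * → 9 * 99 = 891. Stack: [198, 891]
BINARY_OP - → 198 - 891 = -693. Stack: [-693]
STORE_FAST z → z=-693. Stack: []
LOAD_FAST z → push -693. Stack: [-693]
LOAD_CONST → push 8. Stack: [-693, 8]
BINARY_OP * → -693 * 8 = -5544. Stack: [-5544]
STORE_FAST v → v=-5544. Stack: []
LOAD_FAST_LOAD_FAST r,z → push 99,-693. Stack: [99, -693]
BINARY_OP + → 99 + -693 = -594. Stack: [-594]
LOAD_FAST z → push -693. Stack: [-594, -693]
BINARY_OP % → -594 % -693 = -594. Stack: [-594]
STORE_FAST z → z=-594. Stack: []
LOAD_FAST_LOAD_FAST v,s → push -5544,99. Stack: [-5544, 99]
BINARY_OP + → -5544 + 99 = -5445. Stack: [-5445]
RETURN_VALUE → return -5445.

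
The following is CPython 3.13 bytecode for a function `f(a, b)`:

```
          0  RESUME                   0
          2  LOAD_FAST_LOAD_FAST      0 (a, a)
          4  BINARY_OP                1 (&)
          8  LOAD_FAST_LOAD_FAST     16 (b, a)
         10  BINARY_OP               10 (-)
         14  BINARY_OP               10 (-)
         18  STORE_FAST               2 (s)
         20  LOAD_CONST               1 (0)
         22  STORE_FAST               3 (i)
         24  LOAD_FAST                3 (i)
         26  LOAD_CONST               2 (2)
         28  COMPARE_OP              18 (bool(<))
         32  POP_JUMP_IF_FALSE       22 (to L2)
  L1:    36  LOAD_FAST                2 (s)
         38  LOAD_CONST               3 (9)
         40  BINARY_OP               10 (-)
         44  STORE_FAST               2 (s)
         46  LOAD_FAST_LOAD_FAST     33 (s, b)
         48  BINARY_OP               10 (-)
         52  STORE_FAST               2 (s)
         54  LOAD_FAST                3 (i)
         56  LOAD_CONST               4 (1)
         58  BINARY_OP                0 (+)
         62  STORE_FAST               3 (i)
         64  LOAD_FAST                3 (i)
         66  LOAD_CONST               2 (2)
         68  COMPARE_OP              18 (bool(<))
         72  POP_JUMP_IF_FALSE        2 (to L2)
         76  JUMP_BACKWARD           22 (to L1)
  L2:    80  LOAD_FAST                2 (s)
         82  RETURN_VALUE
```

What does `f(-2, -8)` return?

LOAD_FAST_LOAD_FAST a,a → push -2,-2. Stack: [-2, -2]
BINARY_OP & → -2 & -2 = -2. Stack: [-2]
LOAD_FAST_LOAD_FAST b,a → push -8,-2. Stack: [-2, -8, -2]
BINARY_OP - → -8 - -2 = -6. Stack: [-2, -6]
BINARY_OP - → -2 - -6 = 4. Stack: [4]
STORE_FAST s → s=4. Stack: []
LOAD_CONST → push 0. Stack: [0]
STORE_FAST i → i=0. Stack: []
LOAD_FAST i → push 0. Stack: [0]
LOAD_CONST → push 2. Stack: [0, 2]
COMPARE_OP bool(<) → 0 vs 2 = True. Stack: [True]
POP_JUMP_IF_FALSE → pop True; no jump. Stack: []
LOAD_FAST s → push 4. Stack: [4]
LOAD_CONST → push 9. Stack: [4, 9]
BINARY_OP - → 4 - 9 = -5. Stack: [-5]
STORE_FAST s → s=-5. Stack: []
LOAD_FAST_LOAD_FAST s,b → push -5,-8. Stack: [-5, -8]
BINARY_OP - → -5 - -8 = 3. Stack: [3]
STORE_FAST s → s=3. Stack: []
LOAD_FAST i → push 0. Stack: [0]
LOAD_CONST → push 1. Stack: [0, 1]
BINARY_OP + → 0 + 1 = 1. Stack: [1]
STORE_FAST i → i=1. Stack: []
LOAD_FAST i → push 1. Stack: [1]
LOAD_CONST → push 2. Stack: [1, 2]
COMPARE_OP bool(<) → 1 vs 2 = True. Stack: [True]
POP_JUMP_IF_FALSE → pop True; no jump. Stack: []
LOAD_FAST s → push 3. Stack: [3]
LOAD_CONST → push 9. Stack: [3, 9]
BINARY_OP - → 3 - 9 = -6. Stack: [-6]
STORE_FAST s → s=-6. Stack: []
LOAD_FAST_LOAD_FAST s,b → push -6,-8. Stack: [-6, -8]
BINARY_OP - → -6 - -8 = 2. Stack: [2]
STORE_FAST s → s=2. Stack: []
LOAD_FAST i → push 1. Stack: [1]
LOAD_CONST → push 1. Stack: [1, 1]
BINARY_OP + → 1 + 1 = 2. Stack: [2]
STORE_FAST i → i=2. Stack: []
LOAD_FAST i → push 2. Stack: [2]
LOAD_CONST → push 2. Stack: [2, 2]
COMPARE_OP bool(<) → 2 vs 2 = False. Stack: [False]
POP_JUMP_IF_FALSE → pop False; jump. Stack: []
LOAD_FAST s → push 2. Stack: [2]
RETURN_VALUE → return 2.

2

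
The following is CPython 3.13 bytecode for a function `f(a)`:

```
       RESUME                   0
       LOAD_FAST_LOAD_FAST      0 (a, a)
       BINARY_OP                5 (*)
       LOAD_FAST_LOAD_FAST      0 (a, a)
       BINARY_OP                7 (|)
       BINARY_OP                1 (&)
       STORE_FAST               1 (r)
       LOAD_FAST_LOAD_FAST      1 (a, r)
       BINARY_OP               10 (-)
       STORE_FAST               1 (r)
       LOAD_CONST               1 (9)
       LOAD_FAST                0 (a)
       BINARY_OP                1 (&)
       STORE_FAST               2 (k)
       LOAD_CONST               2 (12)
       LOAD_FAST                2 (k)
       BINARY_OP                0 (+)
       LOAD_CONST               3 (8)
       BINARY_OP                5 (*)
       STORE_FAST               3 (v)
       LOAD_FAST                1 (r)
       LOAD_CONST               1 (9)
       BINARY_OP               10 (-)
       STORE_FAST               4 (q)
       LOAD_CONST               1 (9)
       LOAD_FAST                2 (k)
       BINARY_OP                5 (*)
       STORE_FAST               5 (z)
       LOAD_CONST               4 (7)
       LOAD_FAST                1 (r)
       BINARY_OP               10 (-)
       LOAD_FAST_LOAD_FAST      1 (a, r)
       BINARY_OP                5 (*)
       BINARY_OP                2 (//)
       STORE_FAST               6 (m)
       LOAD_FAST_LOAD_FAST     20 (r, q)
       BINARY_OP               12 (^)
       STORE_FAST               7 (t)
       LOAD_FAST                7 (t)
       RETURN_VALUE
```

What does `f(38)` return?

LOAD_FAST_LOAD_FAST a,a → push 38,38. Stack: [38, 38]
BINARY_OP * → 38 * 38 = 1444. Stack: [1444]
LOAD_FAST_LOAD_FAST a,a → push 38,38. Stack: [1444, 38, 38]
BINARY_OP | → 38 | 38 = 38. Stack: [1444, 38]
BINARY_OP & → 1444 & 38 = 36. Stack: [36]
STORE_FAST r → r=36. Stack: []
LOAD_FAST_LOAD_FAST a,r → push 38,36. Stack: [38, 36]
BINARY_OP - → 38 - 36 = 2. Stack: [2]
STORE_FAST r → r=2. Stack: []
LOAD_CONST → push 9. Stack: [9]
LOAD_FAST a → push 38. Stack: [9, 38]
BINARY_OP & → 9 & 38 = 0. Stack: [0]
STORE_FAST k → k=0. Stack: []
LOAD_CONST → push 12. Stack: [12]
LOAD_FAST k → push 0. Stack: [12, 0]
BINARY_OP + → 12 + 0 = 12. Stack: [12]
LOAD_CONST → push 8. Stack: [12, 8]
BINARY_OP * → 12 * 8 = 96. Stack: [96]
STORE_FAST v → v=96. Stack: []
LOAD_FAST r → push 2. Stack: [2]
LOAD_CONST → push 9. Stack: [2, 9]
BINARY_OP - → 2 - 9 = -7. Stack: [-7]
STORE_FAST q → q=-7. Stack: []
LOAD_CONST → push 9. Stack: [9]
LOAD_FAST k → push 0. Stack: [9, 0]
BINARY_OP * → 9 * 0 = 0. Stack: [0]
STORE_FAST z → z=0. Stack: []
LOAD_CONST → push 7. Stack: [7]
LOAD_FAST r → push 2. Stack: [7, 2]
BINARY_OP - → 7 - 2 = 5. Stack: [5]
LOAD_FAST_LOAD_FAST a,r → push 38,2. Stack: [5, 38, 2]
BINARY_OP * → 38 * 2 = 76. Stack: [5, 76]
BINARY_OP // → 5 // 76 = 0. Stack: [0]
STORE_FAST m → m=0. Stack: []
LOAD_FAST_LOAD_FAST r,q → push 2,-7. Stack: [2, -7]
BINARY_OP ^ → 2 ^ -7 = -5. Stack: [-5]
STORE_FAST t → t=-5. Stack: []
LOAD_FAST t → push -5. Stack: [-5]
RETURN_VALUE → return -5.

-5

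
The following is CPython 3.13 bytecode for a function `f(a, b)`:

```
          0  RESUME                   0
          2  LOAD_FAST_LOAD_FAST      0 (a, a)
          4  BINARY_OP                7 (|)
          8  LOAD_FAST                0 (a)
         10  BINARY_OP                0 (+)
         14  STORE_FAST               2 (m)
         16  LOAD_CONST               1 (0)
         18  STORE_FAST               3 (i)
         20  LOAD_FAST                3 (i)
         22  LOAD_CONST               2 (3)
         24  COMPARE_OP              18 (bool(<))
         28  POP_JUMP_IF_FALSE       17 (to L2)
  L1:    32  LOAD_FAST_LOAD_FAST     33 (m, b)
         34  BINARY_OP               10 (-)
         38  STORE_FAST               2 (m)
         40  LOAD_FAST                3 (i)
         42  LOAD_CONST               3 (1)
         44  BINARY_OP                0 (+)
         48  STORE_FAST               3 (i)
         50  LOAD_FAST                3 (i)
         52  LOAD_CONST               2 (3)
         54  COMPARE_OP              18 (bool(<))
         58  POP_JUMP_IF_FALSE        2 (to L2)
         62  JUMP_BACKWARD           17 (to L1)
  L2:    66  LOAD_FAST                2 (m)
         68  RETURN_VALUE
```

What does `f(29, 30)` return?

LOAD_FAST_LOAD_FAST a,a → push 29,29. Stack: [29, 29]
BINARY_OP | → 29 | 29 = 29. Stack: [29]
LOAD_FAST a → push 29. Stack: [29, 29]
BINARY_OP + → 29 + 29 = 58. Stack: [58]
STORE_FAST m → m=58. Stack: []
LOAD_CONST → push 0. Stack: [0]
STORE_FAST i → i=0. Stack: []
LOAD_FAST i → push 0. Stack: [0]
LOAD_CONST → push 3. Stack: [0, 3]
COMPARE_OP bool(<) → 0 vs 3 = True. Stack: [True]
POP_JUMP_IF_FALSE → pop True; no jump. Stack: []
LOAD_FAST_LOAD_FAST m,b → push 58,30. Stack: [58, 30]
BINARY_OP - → 58 - 30 = 28. Stack: [28]
STORE_FAST m → m=28. Stack: []
LOAD_FAST i → push 0. Stack: [0]
LOAD_CONST → push 1. Stack: [0, 1]
BINARY_OP + → 0 + 1 = 1. Stack: [1]
STORE_FAST i → i=1. Stack: []
LOAD_FAST i → push 1. Stack: [1]
LOAD_CONST → push 3. Stack: [1, 3]
COMPARE_OP bool(<) → 1 vs 3 = True. Stack: [True]
POP_JUMP_IF_FALSE → pop True; no jump. Stack: []
LOAD_FAST_LOAD_FAST m,b → push 28,30. Stack: [28, 30]
BINARY_OP - → 28 - 30 = -2. Stack: [-2]
STORE_FAST m → m=-2. Stack: []
LOAD_FAST i → push 1. Stack: [1]
LOAD_CONST → push 1. Stack: [1, 1]
BINARY_OP + → 1 + 1 = 2. Stack: [2]
STORE_FAST i → i=2. Stack: []
LOAD_FAST i → push 2. Stack: [2]
LOAD_CONST → push 3. Stack: [2, 3]
COMPARE_OP bool(<) → 2 vs 3 = True. Stack: [True]
POP_JUMP_IF_FALSE → pop True; no jump. Stack: []
LOAD_FAST_LOAD_FAST m,b → push -2,30. Stack: [-2, 30]
BINARY_OP - → -2 - 30 = -32. Stack: [-32]
STORE_FAST m → m=-32. Stack: []
LOAD_FAST i → push 2. Stack: [2]
LOAD_CONST → push 1. Stack: [2, 1]
BINARY_OP + → 2 + 1 = 3. Stack: [3]
STORE_FAST i → i=3. Stack: []
LOAD_FAST i → push 3. Stack: [3]
LOAD_CONST → push 3. Stack: [3, 3]
COMPARE_OP bool(<) → 3 vs 3 = False. Stack: [False]
POP_JUMP_IF_FALSE → pop False; jump. Stack: []
LOAD_FAST m → push -32. Stack: [-32]
RETURN_VALUE → return -32.

-32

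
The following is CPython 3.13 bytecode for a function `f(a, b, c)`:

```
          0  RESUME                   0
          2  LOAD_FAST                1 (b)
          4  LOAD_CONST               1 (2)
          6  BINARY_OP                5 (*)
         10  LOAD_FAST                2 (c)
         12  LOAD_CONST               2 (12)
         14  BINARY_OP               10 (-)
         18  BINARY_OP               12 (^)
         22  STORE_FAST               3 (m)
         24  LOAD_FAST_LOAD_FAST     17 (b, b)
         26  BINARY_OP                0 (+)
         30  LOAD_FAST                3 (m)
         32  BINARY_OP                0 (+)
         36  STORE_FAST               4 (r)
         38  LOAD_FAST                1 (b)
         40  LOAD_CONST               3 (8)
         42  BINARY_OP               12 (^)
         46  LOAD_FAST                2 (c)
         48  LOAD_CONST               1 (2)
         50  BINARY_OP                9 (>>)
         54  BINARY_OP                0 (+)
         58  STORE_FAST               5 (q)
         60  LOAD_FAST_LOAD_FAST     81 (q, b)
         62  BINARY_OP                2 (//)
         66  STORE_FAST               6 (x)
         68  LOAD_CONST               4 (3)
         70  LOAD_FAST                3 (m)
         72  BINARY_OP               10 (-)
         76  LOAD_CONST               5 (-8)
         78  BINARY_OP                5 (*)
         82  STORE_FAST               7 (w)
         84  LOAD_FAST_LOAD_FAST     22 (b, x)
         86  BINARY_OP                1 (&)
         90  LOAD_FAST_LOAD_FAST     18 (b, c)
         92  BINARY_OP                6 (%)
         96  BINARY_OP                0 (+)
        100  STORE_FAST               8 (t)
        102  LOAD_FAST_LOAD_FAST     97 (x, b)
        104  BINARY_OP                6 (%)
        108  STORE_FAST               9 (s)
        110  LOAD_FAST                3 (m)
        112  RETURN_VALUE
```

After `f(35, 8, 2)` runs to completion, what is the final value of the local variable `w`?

LOAD_FAST b → push 8. Stack: [8]
LOAD_CONST → push 2. Stack: [8, 2]
BINARY_OP * → 8 * 2 = 16. Stack: [16]
LOAD_FAST c → push 2. Stack: [16, 2]
LOAD_CONST → push 12. Stack: [16, 2, 12]
BINARY_OP - → 2 - 12 = -10. Stack: [16, -10]
BINARY_OP ^ → 16 ^ -10 = -26. Stack: [-26]
STORE_FAST m → m=-26. Stack: []
LOAD_FAST_LOAD_FAST b,b → push 8,8. Stack: [8, 8]
BINARY_OP + → 8 + 8 = 16. Stack: [16]
LOAD_FAST m → push -26. Stack: [16, -26]
BINARY_OP + → 16 + -26 = -10. Stack: [-10]
STORE_FAST r → r=-10. Stack: []
LOAD_FAST b → push 8. Stack: [8]
LOAD_CONST → push 8. Stack: [8, 8]
BINARY_OP ^ → 8 ^ 8 = 0. Stack: [0]
LOAD_FAST c → push 2. Stack: [0, 2]
LOAD_CONST → push 2. Stack: [0, 2, 2]
BINARY_OP >> → 2 >> 2 = 0. Stack: [0, 0]
BINARY_OP + → 0 + 0 = 0. Stack: [0]
STORE_FAST q → q=0. Stack: []
LOAD_FAST_LOAD_FAST q,b → push 0,8. Stack: [0, 8]
BINARY_OP // → 0 // 8 = 0. Stack: [0]
STORE_FAST x → x=0. Stack: []
LOAD_CONST → push 3. Stack: [3]
LOAD_FAST m → push -26. Stack: [3, -26]
BINARY_OP - → 3 - -26 = 29. Stack: [29]
LOAD_CONST → push -8. Stack: [29, -8]
BINARY_OP * → 29 * -8 = -232. Stack: [-232]
STORE_FAST w → w=-232. Stack: []
LOAD_FAST_LOAD_FAST b,x → push 8,0. Stack: [8, 0]
BINARY_OP & → 8 & 0 = 0. Stack: [0]
LOAD_FAST_LOAD_FAST b,c → push 8,2. Stack: [0, 8, 2]
BINARY_OP % → 8 % 2 = 0. Stack: [0, 0]
BINARY_OP + → 0 + 0 = 0. Stack: [0]
STORE_FAST t → t=0. Stack: []
LOAD_FAST_LOAD_FAST x,b → push 0,8. Stack: [0, 8]
BINARY_OP % → 0 % 8 = 0. Stack: [0]
STORE_FAST s → s=0. Stack: []
LOAD_FAST m → push -26. Stack: [-26]
RETURN_VALUE → return -26.

-232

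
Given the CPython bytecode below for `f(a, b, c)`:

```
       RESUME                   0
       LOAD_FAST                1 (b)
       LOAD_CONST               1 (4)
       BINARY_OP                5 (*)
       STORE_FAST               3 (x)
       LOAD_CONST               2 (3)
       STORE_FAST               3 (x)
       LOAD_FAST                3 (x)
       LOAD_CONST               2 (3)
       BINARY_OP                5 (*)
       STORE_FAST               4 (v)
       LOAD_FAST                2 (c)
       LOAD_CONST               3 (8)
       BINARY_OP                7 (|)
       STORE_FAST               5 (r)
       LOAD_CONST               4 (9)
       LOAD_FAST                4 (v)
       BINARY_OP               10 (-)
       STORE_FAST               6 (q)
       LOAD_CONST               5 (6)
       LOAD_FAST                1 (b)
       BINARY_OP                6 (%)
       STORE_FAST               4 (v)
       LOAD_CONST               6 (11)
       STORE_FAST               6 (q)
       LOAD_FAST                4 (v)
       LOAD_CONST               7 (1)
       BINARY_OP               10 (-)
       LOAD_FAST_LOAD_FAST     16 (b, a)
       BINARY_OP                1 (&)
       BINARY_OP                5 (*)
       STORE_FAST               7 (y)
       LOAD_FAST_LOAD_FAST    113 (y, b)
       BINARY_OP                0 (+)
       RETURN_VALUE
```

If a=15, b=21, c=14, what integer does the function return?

LOAD_FAST b → push 21. Stack: [21]
LOAD_CONST → push 4. Stack: [21, 4]
BINARY_OP * → 21 * 4 = 84. Stack: [84]
STORE_FAST x → x=84. Stack: []
LOAD_CONST → push 3. Stack: [3]
STORE_FAST x → x=3. Stack: []
LOAD_FAST x → push 3. Stack: [3]
LOAD_CONST → push 3. Stack: [3, 3]
BINARY_OP * → 3 * 3 = 9. Stack: [9]
STORE_FAST v → v=9. Stack: []
LOAD_FAST c → push 14. Stack: [14]
LOAD_CONST → push 8. Stack: [14, 8]
BINARY_OP | → 14 | 8 = 14. Stack: [14]
STORE_FAST r → r=14. Stack: []
LOAD_CONST → push 9. Stack: [9]
LOAD_FAST v → push 9. Stack: [9, 9]
BINARY_OP - → 9 - 9 = 0. Stack: [0]
STORE_FAST q → q=0. Stack: []
LOAD_CONST → push 6. Stack: [6]
LOAD_FAST b → push 21. Stack: [6, 21]
BINARY_OP % → 6 % 21 = 6. Stack: [6]
STORE_FAST v → v=6. Stack: []
LOAD_CONST → push 11. Stack: [11]
STORE_FAST q → q=11. Stack: []
LOAD_FAST v → push 6. Stack: [6]
LOAD_CONST → push 1. Stack: [6, 1]
BINARY_OP - → 6 - 1 = 5. Stack: [5]
LOAD_FAST_LOAD_FAST b,a → push 21,15. Stack: [5, 21, 15]
BINARY_OP & → 21 & 15 = 5. Stack: [5, 5]
BINARY_OP * → 5 * 5 = 25. Stack: [25]
STORE_FAST y → y=25. Stack: []
LOAD_FAST_LOAD_FAST y,b → push 25,21. Stack: [25, 21]
BINARY_OP + → 25 + 21 = 46. Stack: [46]
RETURN_VALUE → return 46.

46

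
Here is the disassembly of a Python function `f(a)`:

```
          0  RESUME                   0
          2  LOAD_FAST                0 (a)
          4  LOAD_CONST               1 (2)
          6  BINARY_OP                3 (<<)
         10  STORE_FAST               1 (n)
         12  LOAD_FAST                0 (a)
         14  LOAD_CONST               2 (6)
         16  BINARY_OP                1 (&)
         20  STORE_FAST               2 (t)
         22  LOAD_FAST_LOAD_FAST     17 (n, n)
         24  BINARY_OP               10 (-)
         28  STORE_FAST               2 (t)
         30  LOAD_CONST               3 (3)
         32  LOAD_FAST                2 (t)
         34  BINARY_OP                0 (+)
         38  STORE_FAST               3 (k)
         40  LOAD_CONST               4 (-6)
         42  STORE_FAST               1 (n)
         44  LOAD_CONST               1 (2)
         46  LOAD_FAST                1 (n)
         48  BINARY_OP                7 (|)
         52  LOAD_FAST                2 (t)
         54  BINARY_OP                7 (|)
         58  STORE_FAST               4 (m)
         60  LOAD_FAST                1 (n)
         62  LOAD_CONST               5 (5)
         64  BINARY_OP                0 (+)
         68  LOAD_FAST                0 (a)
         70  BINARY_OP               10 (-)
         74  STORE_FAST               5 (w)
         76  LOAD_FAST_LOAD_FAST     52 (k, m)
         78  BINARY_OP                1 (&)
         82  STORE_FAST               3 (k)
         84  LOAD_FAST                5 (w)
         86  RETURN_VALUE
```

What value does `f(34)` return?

LOAD_FAST a → push 34. Stack: [34]
LOAD_CONST → push 2. Stack: [34, 2]
BINARY_OP << → 34 << 2 = 136. Stack: [136]
STORE_FAST n → n=136. Stack: []
LOAD_FAST a → push 34. Stack: [34]
LOAD_CONST → push 6. Stack: [34, 6]
BINARY_OP & → 34 & 6 = 2. Stack: [2]
STORE_FAST t → t=2. Stack: []
LOAD_FAST_LOAD_FAST n,n → push 136,136. Stack: [136, 136]
BINARY_OP - → 136 - 136 = 0. Stack: [0]
STORE_FAST t → t=0. Stack: []
LOAD_CONST → push 3. Stack: [3]
LOAD_FAST t → push 0. Stack: [3, 0]
BINARY_OP + → 3 + 0 = 3. Stack: [3]
STORE_FAST k → k=3. Stack: []
LOAD_CONST → push -6. Stack: [-6]
STORE_FAST n → n=-6. Stack: []
LOAD_CONST → push 2. Stack: [2]
LOAD_FAST n → push -6. Stack: [2, -6]
BINARY_OP | → 2 | -6 = -6. Stack: [-6]
LOAD_FAST t → push 0. Stack: [-6, 0]
BINARY_OP | → -6 | 0 = -6. Stack: [-6]
STORE_FAST m → m=-6. Stack: []
LOAD_FAST n → push -6. Stack: [-6]
LOAD_CONST → push 5. Stack: [-6, 5]
BINARY_OP + → -6 + 5 = -1. Stack: [-1]
LOAD_FAST a → push 34. Stack: [-1, 34]
BINARY_OP - → -1 - 34 = -35. Stack: [-35]
STORE_FAST w → w=-35. Stack: []
LOAD_FAST_LOAD_FAST k,m → push 3,-6. Stack: [3, -6]
BINARY_OP & → 3 & -6 = 2. Stack: [2]
STORE_FAST k → k=2. Stack: []
LOAD_FAST w → push -35. Stack: [-35]
RETURN_VALUE → return -35.

-35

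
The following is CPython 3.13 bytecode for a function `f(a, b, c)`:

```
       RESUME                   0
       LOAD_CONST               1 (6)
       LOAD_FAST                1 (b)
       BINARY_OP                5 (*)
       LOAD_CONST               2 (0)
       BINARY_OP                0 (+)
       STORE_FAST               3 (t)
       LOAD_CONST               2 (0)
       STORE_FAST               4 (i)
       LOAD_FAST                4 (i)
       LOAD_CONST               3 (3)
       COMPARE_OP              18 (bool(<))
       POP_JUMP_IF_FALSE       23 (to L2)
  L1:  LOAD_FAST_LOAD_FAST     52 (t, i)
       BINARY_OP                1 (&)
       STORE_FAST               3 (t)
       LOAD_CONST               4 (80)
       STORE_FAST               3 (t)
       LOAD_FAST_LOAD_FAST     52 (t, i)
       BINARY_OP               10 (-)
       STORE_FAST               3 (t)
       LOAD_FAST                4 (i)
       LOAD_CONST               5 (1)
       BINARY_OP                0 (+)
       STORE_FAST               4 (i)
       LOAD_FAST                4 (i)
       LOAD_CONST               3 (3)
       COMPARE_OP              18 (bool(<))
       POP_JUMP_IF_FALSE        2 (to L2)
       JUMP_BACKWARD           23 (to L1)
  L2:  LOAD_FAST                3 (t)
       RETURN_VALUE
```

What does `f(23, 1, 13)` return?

LOAD_CONST → push 6. Stack: [6]
LOAD_FAST b → push 1. Stack: [6, 1]
BINARY_OP * → 6 * 1 = 6. Stack: [6]
LOAD_CONST → push 0. Stack: [6, 0]
BINARY_OP + → 6 + 0 = 6. Stack: [6]
STORE_FAST t → t=6. Stack: []
LOAD_CONST → push 0. Stack: [0]
STORE_FAST i → i=0. Stack: []
LOAD_FAST i → push 0. Stack: [0]
LOAD_CONST → push 3. Stack: [0, 3]
COMPARE_OP bool(<) → 0 vs 3 = True. Stack: [True]
POP_JUMP_IF_FALSE → pop True; no jump. Stack: []
LOAD_FAST_LOAD_FAST t,i → push 6,0. Stack: [6, 0]
BINARY_OP & → 6 & 0 = 0. Stack: [0]
STORE_FAST t → t=0. Stack: []
LOAD_CONST → push 80. Stack: [80]
STORE_FAST t → t=80. Stack: []
LOAD_FAST_LOAD_FAST t,i → push 80,0. Stack: [80, 0]
BINARY_OP - → 80 - 0 = 80. Stack: [80]
STORE_FAST t → t=80. Stack: []
LOAD_FAST i → push 0. Stack: [0]
LOAD_CONST → push 1. Stack: [0, 1]
BINARY_OP + → 0 + 1 = 1. Stack: [1]
STORE_FAST i → i=1. Stack: []
LOAD_FAST i → push 1. Stack: [1]
LOAD_CONST → push 3. Stack: [1, 3]
COMPARE_OP bool(<) → 1 vs 3 = True. Stack: [True]
POP_JUMP_IF_FALSE → pop True; no jump. Stack: []
LOAD_FAST_LOAD_FAST t,i → push 80,1. Stack: [80, 1]
BINARY_OP & → 80 & 1 = 0. Stack: [0]
STORE_FAST t → t=0. Stack: []
LOAD_CONST → push 80. Stack: [80]
STORE_FAST t → t=80. Stack: []
LOAD_FAST_LOAD_FAST t,i → push 80,1. Stack: [80, 1]
BINARY_OP - → 80 - 1 = 79. Stack: [79]
STORE_FAST t → t=79. Stack: []
LOAD_FAST i → push 1. Stack: [1]
LOAD_CONST → push 1. Stack: [1, 1]
BINARY_OP + → 1 + 1 = 2. Stack: [2]
STORE_FAST i → i=2. Stack: []
LOAD_FAST i → push 2. Stack: [2]
LOAD_CONST → push 3. Stack: [2, 3]
COMPARE_OP bool(<) → 2 vs 3 = True. Stack: [True]
POP_JUMP_IF_FALSE → pop True; no jump. Stack: []
LOAD_FAST_LOAD_FAST t,i → push 79,2. Stack: [79, 2]
BINARY_OP & → 79 & 2 = 2. Stack: [2]
STORE_FAST t → t=2. Stack: []
LOAD_CONST → push 80. Stack: [80]
STORE_FAST t → t=80. Stack: []
LOAD_FAST_LOAD_FAST t,i → push 80,2. Stack: [80, 2]
BINARY_OP - → 80 - 2 = 78. Stack: [78]
STORE_FAST t → t=78. Stack: []
LOAD_FAST i → push 2. Stack: [2]
LOAD_CONST → push 1. Stack: [2, 1]
BINARY_OP + → 2 + 1 = 3. Stack: [3]
STORE_FAST i → i=3. Stack: []
LOAD_FAST i → push 3. Stack: [3]
LOAD_CONST → push 3. Stack: [3, 3]
COMPARE_OP bool(<) → 3 vs 3 = False. Stack: [False]
POP_JUMP_IF_FALSE → pop False; jump. Stack: []
LOAD_FAST t → push 78. Stack: [78]
RETURN_VALUE → return 78.

78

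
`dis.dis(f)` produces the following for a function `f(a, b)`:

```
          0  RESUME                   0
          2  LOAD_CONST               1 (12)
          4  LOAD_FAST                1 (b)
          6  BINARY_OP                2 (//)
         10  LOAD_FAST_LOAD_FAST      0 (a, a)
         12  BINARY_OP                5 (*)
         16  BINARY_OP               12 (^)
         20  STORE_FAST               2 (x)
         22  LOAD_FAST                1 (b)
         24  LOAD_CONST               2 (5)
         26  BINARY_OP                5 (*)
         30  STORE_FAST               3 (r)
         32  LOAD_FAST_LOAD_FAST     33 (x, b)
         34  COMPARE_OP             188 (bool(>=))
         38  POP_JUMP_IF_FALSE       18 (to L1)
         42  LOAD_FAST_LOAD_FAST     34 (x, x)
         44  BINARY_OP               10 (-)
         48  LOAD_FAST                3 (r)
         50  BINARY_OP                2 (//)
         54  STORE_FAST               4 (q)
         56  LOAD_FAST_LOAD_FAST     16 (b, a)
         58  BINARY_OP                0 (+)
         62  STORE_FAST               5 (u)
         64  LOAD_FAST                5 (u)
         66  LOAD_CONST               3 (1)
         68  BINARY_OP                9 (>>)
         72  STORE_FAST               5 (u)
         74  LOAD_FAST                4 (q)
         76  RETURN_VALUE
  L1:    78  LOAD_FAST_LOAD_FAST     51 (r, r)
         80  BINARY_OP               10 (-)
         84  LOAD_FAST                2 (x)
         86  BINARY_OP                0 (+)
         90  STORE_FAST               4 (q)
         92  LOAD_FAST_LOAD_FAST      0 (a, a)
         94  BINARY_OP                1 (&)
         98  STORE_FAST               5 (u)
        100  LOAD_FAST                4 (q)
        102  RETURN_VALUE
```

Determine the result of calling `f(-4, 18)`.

16

LOAD_CONST → push 12. Stack: [12]
LOAD_FAST b → push 18. Stack: [12, 18]
BINARY_OP // → 12 // 18 = 0. Stack: [0]
LOAD_FAST_LOAD_FAST a,a → push -4,-4. Stack: [0, -4, -4]
BINARY_OP * → -4 * -4 = 16. Stack: [0, 16]
BINARY_OP ^ → 0 ^ 16 = 16. Stack: [16]
STORE_FAST x → x=16. Stack: []
LOAD_FAST b → push 18. Stack: [18]
LOAD_CONST → push 5. Stack: [18, 5]
BINARY_OP * → 18 * 5 = 90. Stack: [90]
STORE_FAST r → r=90. Stack: []
LOAD_FAST_LOAD_FAST x,b → push 16,18. Stack: [16, 18]
COMPARE_OP bool(>=) → 16 vs 18 = False. Stack: [False]
POP_JUMP_IF_FALSE → pop False; jump. Stack: []
LOAD_FAST_LOAD_FAST r,r → push 90,90. Stack: [90, 90]
BINARY_OP - → 90 - 90 = 0. Stack: [0]
LOAD_FAST x → push 16. Stack: [0, 16]
BINARY_OP + → 0 + 16 = 16. Stack: [16]
STORE_FAST q → q=16. Stack: []
LOAD_FAST_LOAD_FAST a,a → push -4,-4. Stack: [-4, -4]
BINARY_OP & → -4 & -4 = -4. Stack: [-4]
STORE_FAST u → u=-4. Stack: []
LOAD_FAST q → push 16. Stack: [16]
RETURN_VALUE → return 16.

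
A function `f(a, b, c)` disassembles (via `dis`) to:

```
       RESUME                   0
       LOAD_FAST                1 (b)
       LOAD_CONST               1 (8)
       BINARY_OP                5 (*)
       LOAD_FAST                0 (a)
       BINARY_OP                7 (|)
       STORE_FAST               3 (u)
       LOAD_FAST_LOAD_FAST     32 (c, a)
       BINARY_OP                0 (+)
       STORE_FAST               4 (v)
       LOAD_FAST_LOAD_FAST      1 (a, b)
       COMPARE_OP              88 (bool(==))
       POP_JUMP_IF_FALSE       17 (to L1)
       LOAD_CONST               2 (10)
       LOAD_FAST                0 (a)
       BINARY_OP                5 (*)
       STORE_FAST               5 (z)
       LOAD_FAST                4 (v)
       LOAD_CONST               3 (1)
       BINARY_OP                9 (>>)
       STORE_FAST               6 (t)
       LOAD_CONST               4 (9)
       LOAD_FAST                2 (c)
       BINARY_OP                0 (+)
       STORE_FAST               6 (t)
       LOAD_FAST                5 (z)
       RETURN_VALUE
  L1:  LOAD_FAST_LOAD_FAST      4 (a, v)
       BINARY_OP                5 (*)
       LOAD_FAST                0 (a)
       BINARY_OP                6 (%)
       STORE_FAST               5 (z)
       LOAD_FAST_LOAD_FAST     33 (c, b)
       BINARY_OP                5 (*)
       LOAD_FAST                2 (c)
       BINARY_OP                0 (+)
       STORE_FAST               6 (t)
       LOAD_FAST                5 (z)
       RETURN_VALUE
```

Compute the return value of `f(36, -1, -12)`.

0

LOAD_FAST b → push -1. Stack: [-1]
LOAD_CONST → push 8. Stack: [-1, 8]
BINARY_OP * → -1 * 8 = -8. Stack: [-8]
LOAD_FAST a → push 36. Stack: [-8, 36]
BINARY_OP | → -8 | 36 = -4. Stack: [-4]
STORE_FAST u → u=-4. Stack: []
LOAD_FAST_LOAD_FAST c,a → push -12,36. Stack: [-12, 36]
BINARY_OP + → -12 + 36 = 24. Stack: [24]
STORE_FAST v → v=24. Stack: []
LOAD_FAST_LOAD_FAST a,b → push 36,-1. Stack: [36, -1]
COMPARE_OP bool(==) → 36 vs -1 = False. Stack: [False]
POP_JUMP_IF_FALSE → pop False; jump. Stack: []
LOAD_FAST_LOAD_FAST a,v → push 36,24. Stack: [36, 24]
BINARY_OP * → 36 * 24 = 864. Stack: [864]
LOAD_FAST a → push 36. Stack: [864, 36]
BINARY_OP % → 864 % 36 = 0. Stack: [0]
STORE_FAST z → z=0. Stack: []
LOAD_FAST_LOAD_FAST c,b → push -12,-1. Stack: [-12, -1]
BINARY_OP * → -12 * -1 = 12. Stack: [12]
LOAD_FAST c → push -12. Stack: [12, -12]
BINARY_OP + → 12 + -12 = 0. Stack: [0]
STORE_FAST t → t=0. Stack: []
LOAD_FAST z → push 0. Stack: [0]
RETURN_VALUE → return 0.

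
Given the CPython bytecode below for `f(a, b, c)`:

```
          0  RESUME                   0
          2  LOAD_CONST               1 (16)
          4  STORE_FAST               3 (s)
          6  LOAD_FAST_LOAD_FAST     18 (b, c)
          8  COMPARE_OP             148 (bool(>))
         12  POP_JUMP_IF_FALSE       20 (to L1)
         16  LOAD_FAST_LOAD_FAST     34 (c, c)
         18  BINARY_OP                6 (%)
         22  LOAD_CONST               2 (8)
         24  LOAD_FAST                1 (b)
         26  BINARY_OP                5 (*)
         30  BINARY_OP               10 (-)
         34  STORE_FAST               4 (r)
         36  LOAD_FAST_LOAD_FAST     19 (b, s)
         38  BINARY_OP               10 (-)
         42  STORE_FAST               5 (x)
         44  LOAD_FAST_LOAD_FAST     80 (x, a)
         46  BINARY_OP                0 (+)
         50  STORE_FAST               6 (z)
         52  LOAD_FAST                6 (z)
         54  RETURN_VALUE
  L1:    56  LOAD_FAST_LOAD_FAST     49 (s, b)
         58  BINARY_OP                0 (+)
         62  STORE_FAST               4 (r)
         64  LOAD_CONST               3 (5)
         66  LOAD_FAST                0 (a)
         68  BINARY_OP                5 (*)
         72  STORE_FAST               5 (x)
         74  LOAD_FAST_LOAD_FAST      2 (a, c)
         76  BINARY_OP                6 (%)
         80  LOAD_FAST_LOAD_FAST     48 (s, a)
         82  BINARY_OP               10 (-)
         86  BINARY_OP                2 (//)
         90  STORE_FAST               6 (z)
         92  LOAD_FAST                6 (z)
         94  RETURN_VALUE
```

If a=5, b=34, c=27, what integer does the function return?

23

LOAD_CONST → push 16. Stack: [16]
STORE_FAST s → s=16. Stack: []
LOAD_FAST_LOAD_FAST b,c → push 34,27. Stack: [34, 27]
COMPARE_OP bool(>) → 34 vs 27 = True. Stack: [True]
POP_JUMP_IF_FALSE → pop True; no jump. Stack: []
LOAD_FAST_LOAD_FAST c,c → push 27,27. Stack: [27, 27]
BINARY_OP % → 27 % 27 = 0. Stack: [0]
LOAD_CONST → push 8. Stack: [0, 8]
LOAD_FAST b → push 34. Stack: [0, 8, 34]
BINARY_OP * → 8 * 34 = 272. Stack: [0, 272]
BINARY_OP - → 0 - 272 = -272. Stack: [-272]
STORE_FAST r → r=-272. Stack: []
LOAD_FAST_LOAD_FAST b,s → push 34,16. Stack: [34, 16]
BINARY_OP - → 34 - 16 = 18. Stack: [18]
STORE_FAST x → x=18. Stack: []
LOAD_FAST_LOAD_FAST x,a → push 18,5. Stack: [18, 5]
BINARY_OP + → 18 + 5 = 23. Stack: [23]
STORE_FAST z → z=23. Stack: []
LOAD_FAST z → push 23. Stack: [23]
RETURN_VALUE → return 23.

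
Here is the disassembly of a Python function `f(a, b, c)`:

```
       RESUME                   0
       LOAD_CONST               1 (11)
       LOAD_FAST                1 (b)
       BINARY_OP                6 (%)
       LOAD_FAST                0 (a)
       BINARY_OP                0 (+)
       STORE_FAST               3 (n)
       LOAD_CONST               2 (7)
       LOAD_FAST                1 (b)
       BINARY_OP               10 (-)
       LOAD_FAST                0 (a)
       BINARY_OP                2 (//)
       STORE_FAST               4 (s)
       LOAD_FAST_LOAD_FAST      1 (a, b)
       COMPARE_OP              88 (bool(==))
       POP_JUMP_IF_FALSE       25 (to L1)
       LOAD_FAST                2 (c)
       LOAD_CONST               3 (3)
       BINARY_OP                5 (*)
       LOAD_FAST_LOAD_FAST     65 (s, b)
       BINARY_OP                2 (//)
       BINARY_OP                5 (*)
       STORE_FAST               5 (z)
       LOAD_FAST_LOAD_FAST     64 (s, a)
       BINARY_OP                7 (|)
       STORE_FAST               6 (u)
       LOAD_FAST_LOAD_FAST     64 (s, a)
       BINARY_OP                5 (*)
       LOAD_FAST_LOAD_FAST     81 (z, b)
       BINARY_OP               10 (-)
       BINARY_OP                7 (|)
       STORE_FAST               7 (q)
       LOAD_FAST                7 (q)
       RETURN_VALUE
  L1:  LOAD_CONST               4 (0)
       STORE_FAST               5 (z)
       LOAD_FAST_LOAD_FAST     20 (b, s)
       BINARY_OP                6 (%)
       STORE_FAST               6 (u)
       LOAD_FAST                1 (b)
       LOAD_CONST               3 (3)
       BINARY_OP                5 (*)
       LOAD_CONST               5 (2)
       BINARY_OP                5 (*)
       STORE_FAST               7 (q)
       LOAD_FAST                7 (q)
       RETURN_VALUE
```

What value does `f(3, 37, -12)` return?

222

LOAD_CONST → push 11. Stack: [11]
LOAD_FAST b → push 37. Stack: [11, 37]
BINARY_OP % → 11 % 37 = 11. Stack: [11]
LOAD_FAST a → push 3. Stack: [11, 3]
BINARY_OP + → 11 + 3 = 14. Stack: [14]
STORE_FAST n → n=14. Stack: []
LOAD_CONST → push 7. Stack: [7]
LOAD_FAST b → push 37. Stack: [7, 37]
BINARY_OP - → 7 - 37 = -30. Stack: [-30]
LOAD_FAST a → push 3. Stack: [-30, 3]
BINARY_OP // → -30 // 3 = -10. Stack: [-10]
STORE_FAST s → s=-10. Stack: []
LOAD_FAST_LOAD_FAST a,b → push 3,37. Stack: [3, 37]
COMPARE_OP bool(==) → 3 vs 37 = False. Stack: [False]
POP_JUMP_IF_FALSE → pop False; jump. Stack: []
LOAD_CONST → push 0. Stack: [0]
STORE_FAST z → z=0. Stack: []
LOAD_FAST_LOAD_FAST b,s → push 37,-10. Stack: [37, -10]
BINARY_OP % → 37 % -10 = -3. Stack: [-3]
STORE_FAST u → u=-3. Stack: []
LOAD_FAST b → push 37. Stack: [37]
LOAD_CONST → push 3. Stack: [37, 3]
BINARY_OP * → 37 * 3 = 111. Stack: [111]
LOAD_CONST → push 2. Stack: [111, 2]
BINARY_OP * → 111 * 2 = 222. Stack: [222]
STORE_FAST q → q=222. Stack: []
LOAD_FAST q → push 222. Stack: [222]
RETURN_VALUE → return 222.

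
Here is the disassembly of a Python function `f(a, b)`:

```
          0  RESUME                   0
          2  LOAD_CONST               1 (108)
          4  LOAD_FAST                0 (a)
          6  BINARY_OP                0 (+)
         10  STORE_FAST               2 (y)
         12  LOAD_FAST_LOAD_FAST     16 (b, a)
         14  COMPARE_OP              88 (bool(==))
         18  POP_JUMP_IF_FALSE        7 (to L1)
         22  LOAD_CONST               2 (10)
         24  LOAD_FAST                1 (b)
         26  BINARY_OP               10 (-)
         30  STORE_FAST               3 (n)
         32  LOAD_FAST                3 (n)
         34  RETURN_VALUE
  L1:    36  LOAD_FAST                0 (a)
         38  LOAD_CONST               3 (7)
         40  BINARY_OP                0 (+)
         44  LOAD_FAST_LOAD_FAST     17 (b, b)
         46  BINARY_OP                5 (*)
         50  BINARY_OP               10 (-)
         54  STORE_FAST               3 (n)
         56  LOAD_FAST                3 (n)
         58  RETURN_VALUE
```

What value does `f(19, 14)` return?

LOAD_CONST → push 108. Stack: [108]
LOAD_FAST a → push 19. Stack: [108, 19]
BINARY_OP + → 108 + 19 = 127. Stack: [127]
STORE_FAST y → y=127. Stack: []
LOAD_FAST_LOAD_FAST b,a → push 14,19. Stack: [14, 19]
COMPARE_OP bool(==) → 14 vs 19 = False. Stack: [False]
POP_JUMP_IF_FALSE → pop False; jump. Stack: []
LOAD_FAST a → push 19. Stack: [19]
LOAD_CONST → push 7. Stack: [19, 7]
BINARY_OP + → 19 + 7 = 26. Stack: [26]
LOAD_FAST_LOAD_FAST b,b → push 14,14. Stack: [26, 14, 14]
BINARY_OP * → 14 * 14 = 196. Stack: [26, 196]
BINARY_OP - → 26 - 196 = -170. Stack: [-170]
STORE_FAST n → n=-170. Stack: []
LOAD_FAST n → push -170. Stack: [-170]
RETURN_VALUE → return -170.

-170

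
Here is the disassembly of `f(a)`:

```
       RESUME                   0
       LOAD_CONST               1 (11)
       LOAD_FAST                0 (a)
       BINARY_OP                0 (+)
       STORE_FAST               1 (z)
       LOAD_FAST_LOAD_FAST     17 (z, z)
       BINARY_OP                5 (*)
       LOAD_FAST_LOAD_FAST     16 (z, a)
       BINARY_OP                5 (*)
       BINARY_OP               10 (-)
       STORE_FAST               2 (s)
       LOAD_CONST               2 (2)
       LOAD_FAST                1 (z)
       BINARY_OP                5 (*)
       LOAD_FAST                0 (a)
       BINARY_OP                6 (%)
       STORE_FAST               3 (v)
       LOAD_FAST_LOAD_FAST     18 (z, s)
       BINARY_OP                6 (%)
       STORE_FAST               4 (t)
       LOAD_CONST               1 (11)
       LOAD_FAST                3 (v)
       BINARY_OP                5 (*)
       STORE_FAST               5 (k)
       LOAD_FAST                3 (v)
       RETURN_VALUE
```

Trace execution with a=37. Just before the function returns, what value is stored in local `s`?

LOAD_CONST → push 11. Stack: [11]
LOAD_FAST a → push 37. Stack: [11, 37]
BINARY_OP + → 11 + 37 = 48. Stack: [48]
STORE_FAST z → z=48. Stack: []
LOAD_FAST_LOAD_FAST z,z → push 48,48. Stack: [48, 48]
BINARY_OP * → 48 * 48 = 2304. Stack: [2304]
LOAD_FAST_LOAD_FAST z,a → push 48,37. Stack: [2304, 48, 37]
BINARY_OP * → 48 * 37 = 1776. Stack: [2304, 1776]
BINARY_OP - → 2304 - 1776 = 528. Stack: [528]
STORE_FAST s → s=528. Stack: []
LOAD_CONST → push 2. Stack: [2]
LOAD_FAST z → push 48. Stack: [2, 48]
BINARY_OP * → 2 * 48 = 96. Stack: [96]
LOAD_FAST a → push 37. Stack: [96, 37]
BINARY_OP % → 96 % 37 = 22. Stack: [22]
STORE_FAST v → v=22. Stack: []
LOAD_FAST_LOAD_FAST z,s → push 48,528. Stack: [48, 528]
BINARY_OP % → 48 % 528 = 48. Stack: [48]
STORE_FAST t → t=48. Stack: []
LOAD_CONST → push 11. Stack: [11]
LOAD_FAST v → push 22. Stack: [11, 22]
BINARY_OP * → 11 * 22 = 242. Stack: [242]
STORE_FAST k → k=242. Stack: []
LOAD_FAST v → push 22. Stack: [22]
RETURN_VALUE → return 22.

528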